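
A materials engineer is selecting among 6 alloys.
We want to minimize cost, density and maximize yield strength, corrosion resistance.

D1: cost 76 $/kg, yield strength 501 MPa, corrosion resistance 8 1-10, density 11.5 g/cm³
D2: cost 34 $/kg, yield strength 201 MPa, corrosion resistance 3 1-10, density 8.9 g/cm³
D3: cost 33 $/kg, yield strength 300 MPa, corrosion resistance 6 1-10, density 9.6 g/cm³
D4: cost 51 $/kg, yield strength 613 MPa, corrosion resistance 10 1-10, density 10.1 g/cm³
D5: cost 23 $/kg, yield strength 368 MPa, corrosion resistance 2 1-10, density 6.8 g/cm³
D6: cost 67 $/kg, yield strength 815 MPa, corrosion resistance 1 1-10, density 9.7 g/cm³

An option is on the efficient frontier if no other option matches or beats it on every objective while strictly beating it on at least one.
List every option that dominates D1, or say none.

D4

D4: cost 51≤76, yield strength 613≥501, corrosion resistance 10≥8, density 10.1≤11.5 — dominates D1.
Others (D2, D3, D5, D6) are each worse than D1 on at least one objective.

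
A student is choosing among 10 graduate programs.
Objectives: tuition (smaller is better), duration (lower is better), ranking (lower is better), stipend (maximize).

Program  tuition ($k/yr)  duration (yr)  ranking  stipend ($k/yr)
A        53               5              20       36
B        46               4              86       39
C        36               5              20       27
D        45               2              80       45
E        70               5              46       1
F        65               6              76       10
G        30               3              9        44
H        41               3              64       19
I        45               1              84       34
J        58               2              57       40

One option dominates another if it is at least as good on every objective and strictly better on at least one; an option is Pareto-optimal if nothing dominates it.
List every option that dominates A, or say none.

G: tuition 30≤53, duration 3≤5, ranking 9≤20, stipend 44≥36 — dominates A.
Others (B, C, D, E, F, H, I, J) are each worse than A on at least one objective.

G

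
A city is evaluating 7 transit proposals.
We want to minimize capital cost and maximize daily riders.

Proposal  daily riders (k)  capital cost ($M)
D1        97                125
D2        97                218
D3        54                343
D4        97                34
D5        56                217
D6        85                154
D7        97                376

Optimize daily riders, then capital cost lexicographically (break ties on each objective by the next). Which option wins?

D4

First maximize daily riders: best is 97, kept {D1, D2, D4, D7}.
Then minimize capital cost: best is 34, kept {D4}.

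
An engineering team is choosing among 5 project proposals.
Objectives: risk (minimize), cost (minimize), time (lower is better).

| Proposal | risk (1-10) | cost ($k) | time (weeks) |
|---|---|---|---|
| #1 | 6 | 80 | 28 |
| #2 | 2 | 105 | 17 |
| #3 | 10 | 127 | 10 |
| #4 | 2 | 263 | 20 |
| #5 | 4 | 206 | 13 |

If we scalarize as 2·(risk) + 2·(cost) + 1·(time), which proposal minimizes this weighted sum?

#1

#1: 2·6 + 2·80 + 1·28 = 200
#2: 2·2 + 2·105 + 1·17 = 231
#3: 2·10 + 2·127 + 1·10 = 284
#4: 2·2 + 2·263 + 1·20 = 550
#5: 2·4 + 2·206 + 1·13 = 433
Lowest: #1 at 200.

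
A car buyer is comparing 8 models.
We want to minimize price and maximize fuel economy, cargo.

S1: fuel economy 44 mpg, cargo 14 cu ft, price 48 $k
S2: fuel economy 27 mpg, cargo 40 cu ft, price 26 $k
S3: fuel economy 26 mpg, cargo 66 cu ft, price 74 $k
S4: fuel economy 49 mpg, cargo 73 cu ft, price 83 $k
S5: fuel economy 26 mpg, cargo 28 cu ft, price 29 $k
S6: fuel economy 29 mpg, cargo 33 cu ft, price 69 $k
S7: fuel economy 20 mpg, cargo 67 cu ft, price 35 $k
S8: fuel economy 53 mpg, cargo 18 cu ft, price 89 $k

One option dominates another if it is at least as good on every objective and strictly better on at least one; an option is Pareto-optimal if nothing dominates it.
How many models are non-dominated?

S1: not dominated.
S2: not dominated (best price).
S3: not dominated.
S4: not dominated (best cargo).
S5: dominated by S2 (fuel economy 27≥26, cargo 40≥28, price 26≤29).
S6: not dominated.
S7: not dominated.
S8: not dominated (best fuel economy).
Pareto-optimal: S1, S2, S3, S4, S6, S7, S8 → 7.

7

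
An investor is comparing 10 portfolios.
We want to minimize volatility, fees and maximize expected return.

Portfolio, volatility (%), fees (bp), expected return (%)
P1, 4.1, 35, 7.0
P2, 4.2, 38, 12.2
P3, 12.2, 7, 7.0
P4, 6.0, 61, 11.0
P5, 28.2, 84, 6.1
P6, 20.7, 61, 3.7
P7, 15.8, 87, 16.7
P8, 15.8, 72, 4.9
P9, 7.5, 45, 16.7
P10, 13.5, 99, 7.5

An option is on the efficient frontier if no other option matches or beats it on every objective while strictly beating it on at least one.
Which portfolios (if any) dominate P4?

P2

P2: volatility 4.2≤6.0, fees 38≤61, expected return 12.2≥11.0 — dominates P4.
Others (P1, P3, P5, P6, P7, P8, P9, P10) are each worse than P4 on at least one objective.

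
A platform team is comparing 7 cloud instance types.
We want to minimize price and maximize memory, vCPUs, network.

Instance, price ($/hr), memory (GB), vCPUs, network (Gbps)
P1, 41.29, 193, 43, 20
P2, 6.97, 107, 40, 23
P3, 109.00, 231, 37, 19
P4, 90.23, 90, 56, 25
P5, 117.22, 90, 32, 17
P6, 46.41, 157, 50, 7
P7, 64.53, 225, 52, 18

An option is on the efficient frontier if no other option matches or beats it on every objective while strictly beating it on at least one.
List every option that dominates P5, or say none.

P1: price 41.29≤117.22, memory 193≥90, vCPUs 43≥32, network 20≥17 — dominates P5.
P2: price 6.97≤117.22, memory 107≥90, vCPUs 40≥32, network 23≥17 — dominates P5.
P3: price 109.00≤117.22, memory 231≥90, vCPUs 37≥32, network 19≥17 — dominates P5.
P4: price 90.23≤117.22, memory 90≥90, vCPUs 56≥32, network 25≥17 — dominates P5.
P7: price 64.53≤117.22, memory 225≥90, vCPUs 52≥32, network 18≥17 — dominates P5.
Others (P6) are each worse than P5 on at least one objective.

P1, P2, P3, P4, P7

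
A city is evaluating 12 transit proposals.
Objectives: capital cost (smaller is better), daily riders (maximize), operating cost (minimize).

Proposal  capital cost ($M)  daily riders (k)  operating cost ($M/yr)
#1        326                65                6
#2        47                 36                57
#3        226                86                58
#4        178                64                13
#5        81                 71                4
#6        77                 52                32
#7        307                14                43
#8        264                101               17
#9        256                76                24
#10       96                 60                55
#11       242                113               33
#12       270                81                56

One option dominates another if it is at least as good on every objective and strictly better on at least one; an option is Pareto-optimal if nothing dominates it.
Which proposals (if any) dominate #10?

#5: capital cost 81≤96, daily riders 71≥60, operating cost 4≤55 — dominates #10.
Others (#1, #2, #3, #4, #6, #7, #8, #9, #11, #12) are each worse than #10 on at least one objective.

#5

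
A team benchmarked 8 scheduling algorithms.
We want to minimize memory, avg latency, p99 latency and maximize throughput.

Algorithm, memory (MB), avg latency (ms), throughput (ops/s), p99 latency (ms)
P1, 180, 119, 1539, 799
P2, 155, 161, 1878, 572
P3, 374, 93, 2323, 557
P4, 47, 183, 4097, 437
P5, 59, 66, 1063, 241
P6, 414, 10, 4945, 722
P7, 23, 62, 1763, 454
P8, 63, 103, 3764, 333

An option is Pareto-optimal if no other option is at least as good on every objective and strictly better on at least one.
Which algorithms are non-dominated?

P3, P4, P5, P6, P7, P8

P1: dominated by P7 (memory 23≤180, avg latency 62≤119, throughput 1763≥1539, p99 latency 454≤799).
P2: dominated by P8 (memory 63≤155, avg latency 103≤161, throughput 3764≥1878, p99 latency 333≤572).
P3: not dominated.
P4: not dominated.
P5: not dominated (best p99 latency).
P6: not dominated (best avg latency).
P7: not dominated (best memory).
P8: not dominated.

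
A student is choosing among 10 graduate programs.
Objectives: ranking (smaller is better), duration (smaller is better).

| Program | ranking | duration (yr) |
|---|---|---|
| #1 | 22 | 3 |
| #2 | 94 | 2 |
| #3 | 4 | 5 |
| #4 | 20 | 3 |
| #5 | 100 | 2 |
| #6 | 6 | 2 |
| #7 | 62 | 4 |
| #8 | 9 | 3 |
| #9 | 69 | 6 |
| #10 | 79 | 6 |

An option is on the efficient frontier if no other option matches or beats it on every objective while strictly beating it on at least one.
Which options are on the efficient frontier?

#1: dominated by #4 (ranking 20≤22, duration 3≤3).
#2: dominated by #6 (ranking 6≤94, duration 2≤2).
#3: not dominated (best ranking).
#4: dominated by #6 (ranking 6≤20, duration 2≤3).
#5: dominated by #2 (ranking 94≤100, duration 2≤2).
#6: not dominated.
#7: dominated by #1 (ranking 22≤62, duration 3≤4).
#8: dominated by #6 (ranking 6≤9, duration 2≤3).
#9: dominated by #1 (ranking 22≤69, duration 3≤6).
#10: dominated by #1 (ranking 22≤79, duration 3≤6).

#3, #6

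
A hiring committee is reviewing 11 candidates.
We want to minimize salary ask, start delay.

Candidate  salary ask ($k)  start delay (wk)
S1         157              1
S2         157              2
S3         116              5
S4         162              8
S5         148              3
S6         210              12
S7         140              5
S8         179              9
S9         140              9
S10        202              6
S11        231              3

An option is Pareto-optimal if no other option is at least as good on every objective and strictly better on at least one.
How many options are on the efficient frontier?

S1: not dominated (best start delay).
S2: dominated by S1 (salary ask 157≤157, start delay 1≤2).
S3: not dominated (best salary ask).
S4: dominated by S1 (salary ask 157≤162, start delay 1≤8).
S5: not dominated.
S6: dominated by S1 (salary ask 157≤210, start delay 1≤12).
S7: dominated by S3 (salary ask 116≤140, start delay 5≤5).
S8: dominated by S1 (salary ask 157≤179, start delay 1≤9).
S9: dominated by S3 (salary ask 116≤140, start delay 5≤9).
S10: dominated by S1 (salary ask 157≤202, start delay 1≤6).
S11: dominated by S1 (salary ask 157≤231, start delay 1≤3).
Pareto-optimal: S1, S3, S5 → 3.

3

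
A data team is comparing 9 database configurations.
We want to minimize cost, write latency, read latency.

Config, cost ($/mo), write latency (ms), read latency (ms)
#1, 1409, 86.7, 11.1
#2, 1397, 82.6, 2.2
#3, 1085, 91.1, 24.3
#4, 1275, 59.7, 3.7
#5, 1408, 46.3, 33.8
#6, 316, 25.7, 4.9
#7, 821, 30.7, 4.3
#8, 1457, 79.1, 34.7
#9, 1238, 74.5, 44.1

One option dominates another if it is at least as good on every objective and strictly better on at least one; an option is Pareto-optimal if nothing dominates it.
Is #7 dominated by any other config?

#1: worse on cost (1409 vs 821).
#2: worse on cost (1397 vs 821).
#3: worse on cost (1085 vs 821).
#4: worse on cost (1275 vs 821).
#5: worse on cost (1408 vs 821).
#6: worse on read latency (4.9 vs 4.3).
#8: worse on cost (1457 vs 821).
#9: worse on cost (1238 vs 821).
No option is at least as good as #7 on every objective and strictly better on one.

No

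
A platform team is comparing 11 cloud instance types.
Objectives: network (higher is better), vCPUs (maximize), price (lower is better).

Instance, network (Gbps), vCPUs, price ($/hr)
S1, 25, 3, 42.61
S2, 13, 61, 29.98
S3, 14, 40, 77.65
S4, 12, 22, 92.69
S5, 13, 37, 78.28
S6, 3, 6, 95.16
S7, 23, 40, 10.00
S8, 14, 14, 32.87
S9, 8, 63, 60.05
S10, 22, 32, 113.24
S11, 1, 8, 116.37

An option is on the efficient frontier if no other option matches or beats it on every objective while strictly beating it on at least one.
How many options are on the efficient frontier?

4

S1: not dominated (best network).
S2: not dominated.
S3: dominated by S7 (network 23≥14, vCPUs 40≥40, price 10.00≤77.65).
S4: dominated by S2 (network 13≥12, vCPUs 61≥22, price 29.98≤92.69).
S5: dominated by S2 (network 13≥13, vCPUs 61≥37, price 29.98≤78.28).
S6: dominated by S2 (network 13≥3, vCPUs 61≥6, price 29.98≤95.16).
S7: not dominated (best price).
S8: dominated by S7 (network 23≥14, vCPUs 40≥14, price 10.00≤32.87).
S9: not dominated (best vCPUs).
S10: dominated by S7 (network 23≥22, vCPUs 40≥32, price 10.00≤113.24).
S11: dominated by S2 (network 13≥1, vCPUs 61≥8, price 29.98≤116.37).
Pareto-optimal: S1, S2, S7, S9 → 4.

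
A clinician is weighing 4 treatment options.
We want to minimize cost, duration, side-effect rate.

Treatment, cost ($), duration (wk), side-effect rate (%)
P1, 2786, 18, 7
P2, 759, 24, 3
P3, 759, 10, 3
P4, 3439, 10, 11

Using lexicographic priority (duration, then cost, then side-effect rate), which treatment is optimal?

P3

First minimize duration: best is 10, kept {P3, P4}.
Then minimize cost: best is 759, kept {P3}.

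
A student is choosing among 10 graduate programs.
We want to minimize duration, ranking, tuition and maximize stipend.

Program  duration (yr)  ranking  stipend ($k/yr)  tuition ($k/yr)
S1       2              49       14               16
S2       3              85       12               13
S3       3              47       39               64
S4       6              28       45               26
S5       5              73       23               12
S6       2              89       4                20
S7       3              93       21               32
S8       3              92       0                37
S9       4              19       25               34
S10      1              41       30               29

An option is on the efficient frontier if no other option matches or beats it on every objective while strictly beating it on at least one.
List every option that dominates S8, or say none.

S1, S2, S6, S10

S1: duration 2≤3, ranking 49≤92, stipend 14≥0, tuition 16≤37 — dominates S8.
S2: duration 3≤3, ranking 85≤92, stipend 12≥0, tuition 13≤37 — dominates S8.
S6: duration 2≤3, ranking 89≤92, stipend 4≥0, tuition 20≤37 — dominates S8.
S10: duration 1≤3, ranking 41≤92, stipend 30≥0, tuition 29≤37 — dominates S8.
Others (S3, S4, S5, S7, S9) are each worse than S8 on at least one objective.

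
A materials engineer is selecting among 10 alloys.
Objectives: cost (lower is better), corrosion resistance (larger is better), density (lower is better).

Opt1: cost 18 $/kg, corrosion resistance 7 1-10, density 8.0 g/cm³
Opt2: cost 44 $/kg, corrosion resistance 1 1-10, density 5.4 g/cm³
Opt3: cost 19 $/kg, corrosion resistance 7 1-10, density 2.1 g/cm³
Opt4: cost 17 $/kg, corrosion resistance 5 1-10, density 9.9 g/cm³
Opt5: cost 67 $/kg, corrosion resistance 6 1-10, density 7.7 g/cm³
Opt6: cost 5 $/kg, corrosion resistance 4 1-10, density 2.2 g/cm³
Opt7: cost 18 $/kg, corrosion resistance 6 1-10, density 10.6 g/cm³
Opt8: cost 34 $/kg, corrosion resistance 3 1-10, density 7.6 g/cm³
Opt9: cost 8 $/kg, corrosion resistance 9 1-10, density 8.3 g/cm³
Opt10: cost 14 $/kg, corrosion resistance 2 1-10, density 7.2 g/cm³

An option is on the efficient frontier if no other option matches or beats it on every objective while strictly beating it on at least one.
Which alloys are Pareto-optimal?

Opt1, Opt3, Opt6, Opt9

Opt1: not dominated.
Opt2: dominated by Opt3 (cost 19≤44, corrosion resistance 7≥1, density 2.1≤5.4).
Opt3: not dominated (best density).
Opt4: dominated by Opt9 (cost 8≤17, corrosion resistance 9≥5, density 8.3≤9.9).
Opt5: dominated by Opt3 (cost 19≤67, corrosion resistance 7≥6, density 2.1≤7.7).
Opt6: not dominated (best cost).
Opt7: dominated by Opt1 (cost 18≤18, corrosion resistance 7≥6, density 8.0≤10.6).
Opt8: dominated by Opt3 (cost 19≤34, corrosion resistance 7≥3, density 2.1≤7.6).
Opt9: not dominated (best corrosion resistance).
Opt10: dominated by Opt6 (cost 5≤14, corrosion resistance 4≥2, density 2.2≤7.2).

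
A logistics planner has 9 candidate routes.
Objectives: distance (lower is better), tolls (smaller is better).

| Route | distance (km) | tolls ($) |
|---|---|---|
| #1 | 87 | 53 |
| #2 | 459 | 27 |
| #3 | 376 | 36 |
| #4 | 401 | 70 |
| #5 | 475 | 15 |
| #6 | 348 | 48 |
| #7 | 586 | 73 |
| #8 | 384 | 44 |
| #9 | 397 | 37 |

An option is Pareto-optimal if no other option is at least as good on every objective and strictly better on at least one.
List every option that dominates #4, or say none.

#1, #3, #6, #8, #9

#1: distance 87≤401, tolls 53≤70 — dominates #4.
#3: distance 376≤401, tolls 36≤70 — dominates #4.
#6: distance 348≤401, tolls 48≤70 — dominates #4.
#8: distance 384≤401, tolls 44≤70 — dominates #4.
#9: distance 397≤401, tolls 37≤70 — dominates #4.
Others (#2, #5, #7) are each worse than #4 on at least one objective.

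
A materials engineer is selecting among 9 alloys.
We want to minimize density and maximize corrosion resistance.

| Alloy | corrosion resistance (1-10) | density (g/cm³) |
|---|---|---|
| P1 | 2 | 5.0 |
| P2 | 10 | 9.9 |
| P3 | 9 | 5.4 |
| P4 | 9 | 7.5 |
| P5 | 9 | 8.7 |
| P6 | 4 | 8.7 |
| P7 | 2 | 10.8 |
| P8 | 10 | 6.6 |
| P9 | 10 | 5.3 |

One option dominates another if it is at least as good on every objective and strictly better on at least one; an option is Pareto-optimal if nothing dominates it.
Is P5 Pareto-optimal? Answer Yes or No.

No

P3 vs P5: corrosion resistance 9≥9, density 5.4≤8.7 — P3 is at least as good on every objective and strictly better on at least one, so P3 dominates P5.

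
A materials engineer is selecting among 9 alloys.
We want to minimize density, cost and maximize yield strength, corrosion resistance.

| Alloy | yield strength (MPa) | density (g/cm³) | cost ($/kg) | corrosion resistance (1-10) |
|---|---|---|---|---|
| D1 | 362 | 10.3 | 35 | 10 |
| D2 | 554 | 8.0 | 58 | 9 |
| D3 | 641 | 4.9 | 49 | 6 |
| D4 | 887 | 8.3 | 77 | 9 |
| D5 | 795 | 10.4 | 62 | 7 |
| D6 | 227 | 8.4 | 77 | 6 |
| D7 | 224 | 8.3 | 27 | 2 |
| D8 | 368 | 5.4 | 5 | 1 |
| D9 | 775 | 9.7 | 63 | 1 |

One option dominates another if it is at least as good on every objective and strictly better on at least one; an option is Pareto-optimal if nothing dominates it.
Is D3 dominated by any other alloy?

No

D1: worse on yield strength (362 vs 641).
D2: worse on yield strength (554 vs 641).
D4: worse on density (8.3 vs 4.9).
D5: worse on density (10.4 vs 4.9).
D6: worse on yield strength (227 vs 641).
D7: worse on yield strength (224 vs 641).
D8: worse on yield strength (368 vs 641).
D9: worse on density (9.7 vs 4.9).
No option is at least as good as D3 on every objective and strictly better on one.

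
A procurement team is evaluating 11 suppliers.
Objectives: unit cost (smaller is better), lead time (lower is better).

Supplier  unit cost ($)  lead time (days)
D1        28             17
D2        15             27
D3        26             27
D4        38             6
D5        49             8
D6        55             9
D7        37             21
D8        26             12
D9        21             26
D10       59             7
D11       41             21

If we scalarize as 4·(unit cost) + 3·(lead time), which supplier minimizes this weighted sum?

D8

D1: 4·28 + 3·17 = 163
D2: 4·15 + 3·27 = 141
D3: 4·26 + 3·27 = 185
D4: 4·38 + 3·6 = 170
D5: 4·49 + 3·8 = 220
D6: 4·55 + 3·9 = 247
D7: 4·37 + 3·21 = 211
D8: 4·26 + 3·12 = 140
D9: 4·21 + 3·26 = 162
D10: 4·59 + 3·7 = 257
D11: 4·41 + 3·21 = 227
Lowest: D8 at 140.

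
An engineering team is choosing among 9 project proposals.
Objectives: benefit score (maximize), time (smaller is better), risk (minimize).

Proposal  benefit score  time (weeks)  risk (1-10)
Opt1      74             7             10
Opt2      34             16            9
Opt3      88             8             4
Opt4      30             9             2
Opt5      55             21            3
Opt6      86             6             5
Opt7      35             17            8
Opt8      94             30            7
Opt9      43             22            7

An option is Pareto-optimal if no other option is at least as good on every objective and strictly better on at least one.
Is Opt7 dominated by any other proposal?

Opt3 vs Opt7: benefit score 88≥35, time 8≤17, risk 4≤8 — Opt3 is at least as good on every objective and strictly better on at least one, so Opt3 dominates Opt7.

Yes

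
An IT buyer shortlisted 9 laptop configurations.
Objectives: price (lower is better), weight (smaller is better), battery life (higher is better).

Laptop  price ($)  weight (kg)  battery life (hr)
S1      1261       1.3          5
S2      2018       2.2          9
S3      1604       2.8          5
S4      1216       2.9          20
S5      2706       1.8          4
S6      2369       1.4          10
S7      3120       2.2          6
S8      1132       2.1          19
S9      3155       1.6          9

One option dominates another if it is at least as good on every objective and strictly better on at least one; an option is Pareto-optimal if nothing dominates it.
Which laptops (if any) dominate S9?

S6

S6: price 2369≤3155, weight 1.4≤1.6, battery life 10≥9 — dominates S9.
Others (S1, S2, S3, S4, S5, S7, S8) are each worse than S9 on at least one objective.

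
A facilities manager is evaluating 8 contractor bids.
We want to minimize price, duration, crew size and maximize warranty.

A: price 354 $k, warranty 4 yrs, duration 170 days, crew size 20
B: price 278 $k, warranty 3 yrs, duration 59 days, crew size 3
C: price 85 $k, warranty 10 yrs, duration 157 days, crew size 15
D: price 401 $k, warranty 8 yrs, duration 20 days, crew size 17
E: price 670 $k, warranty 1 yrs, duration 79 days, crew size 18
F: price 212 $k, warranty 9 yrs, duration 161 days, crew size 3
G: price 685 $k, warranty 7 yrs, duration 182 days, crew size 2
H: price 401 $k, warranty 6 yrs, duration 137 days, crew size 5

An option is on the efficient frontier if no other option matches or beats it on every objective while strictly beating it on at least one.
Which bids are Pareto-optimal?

B, C, D, F, G, H

A: dominated by C (price 85≤354, warranty 10≥4, duration 157≤170, crew size 15≤20).
B: not dominated.
C: not dominated (best price).
D: not dominated (best duration).
E: dominated by B (price 278≤670, warranty 3≥1, duration 59≤79, crew size 3≤18).
F: not dominated.
G: not dominated (best crew size).
H: not dominated.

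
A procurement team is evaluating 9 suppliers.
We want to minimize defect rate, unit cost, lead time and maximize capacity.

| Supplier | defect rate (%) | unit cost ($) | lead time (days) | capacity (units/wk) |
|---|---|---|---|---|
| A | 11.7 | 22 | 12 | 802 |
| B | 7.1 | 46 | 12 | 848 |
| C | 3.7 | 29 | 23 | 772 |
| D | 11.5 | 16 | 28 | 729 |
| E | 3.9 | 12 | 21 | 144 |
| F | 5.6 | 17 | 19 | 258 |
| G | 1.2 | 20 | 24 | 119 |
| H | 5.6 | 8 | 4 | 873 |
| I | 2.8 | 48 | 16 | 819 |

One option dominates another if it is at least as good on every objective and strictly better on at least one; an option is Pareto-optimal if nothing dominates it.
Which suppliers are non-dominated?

A: dominated by H (defect rate 5.6≤11.7, unit cost 8≤22, lead time 4≤12, capacity 873≥802).
B: dominated by H (defect rate 5.6≤7.1, unit cost 8≤46, lead time 4≤12, capacity 873≥848).
C: not dominated.
D: dominated by H (defect rate 5.6≤11.5, unit cost 8≤16, lead time 4≤28, capacity 873≥729).
E: not dominated.
F: dominated by H (defect rate 5.6≤5.6, unit cost 8≤17, lead time 4≤19, capacity 873≥258).
G: not dominated (best defect rate).
H: not dominated (best unit cost).
I: not dominated.

C, E, G, H, I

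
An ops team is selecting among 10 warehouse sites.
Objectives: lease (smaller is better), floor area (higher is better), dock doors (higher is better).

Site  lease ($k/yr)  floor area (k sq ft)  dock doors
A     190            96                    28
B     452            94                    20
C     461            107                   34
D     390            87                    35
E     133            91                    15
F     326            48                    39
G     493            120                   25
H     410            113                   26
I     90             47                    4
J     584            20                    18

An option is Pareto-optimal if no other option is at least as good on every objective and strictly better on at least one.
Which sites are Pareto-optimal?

A, C, D, E, F, G, H, I

A: not dominated.
B: dominated by A (lease 190≤452, floor area 96≥94, dock doors 28≥20).
C: not dominated.
D: not dominated.
E: not dominated.
F: not dominated (best dock doors).
G: not dominated (best floor area).
H: not dominated.
I: not dominated (best lease).
J: dominated by A (lease 190≤584, floor area 96≥20, dock doors 28≥18).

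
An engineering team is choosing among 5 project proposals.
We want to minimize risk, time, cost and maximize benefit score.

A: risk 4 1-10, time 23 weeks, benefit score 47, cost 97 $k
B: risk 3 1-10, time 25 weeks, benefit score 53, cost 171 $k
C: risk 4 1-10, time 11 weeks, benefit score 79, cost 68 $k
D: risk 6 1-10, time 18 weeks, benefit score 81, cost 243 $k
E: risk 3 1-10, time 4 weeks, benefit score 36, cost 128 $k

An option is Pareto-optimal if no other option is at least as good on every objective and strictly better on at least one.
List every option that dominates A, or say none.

C

C: risk 4≤4, time 11≤23, benefit score 79≥47, cost 68≤97 — dominates A.
Others (B, D, E) are each worse than A on at least one objective.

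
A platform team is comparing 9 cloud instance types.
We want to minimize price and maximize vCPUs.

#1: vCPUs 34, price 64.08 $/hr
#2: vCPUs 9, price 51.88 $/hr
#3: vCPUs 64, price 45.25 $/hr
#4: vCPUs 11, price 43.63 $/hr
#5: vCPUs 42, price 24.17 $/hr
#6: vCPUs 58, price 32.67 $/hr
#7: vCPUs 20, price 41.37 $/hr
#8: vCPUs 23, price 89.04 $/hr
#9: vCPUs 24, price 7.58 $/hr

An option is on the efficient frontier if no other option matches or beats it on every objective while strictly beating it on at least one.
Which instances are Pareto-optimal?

#1: dominated by #3 (vCPUs 64≥34, price 45.25≤64.08).
#2: dominated by #3 (vCPUs 64≥9, price 45.25≤51.88).
#3: not dominated (best vCPUs).
#4: dominated by #5 (vCPUs 42≥11, price 24.17≤43.63).
#5: not dominated.
#6: not dominated.
#7: dominated by #5 (vCPUs 42≥20, price 24.17≤41.37).
#8: dominated by #1 (vCPUs 34≥23, price 64.08≤89.04).
#9: not dominated (best price).

#3, #5, #6, #9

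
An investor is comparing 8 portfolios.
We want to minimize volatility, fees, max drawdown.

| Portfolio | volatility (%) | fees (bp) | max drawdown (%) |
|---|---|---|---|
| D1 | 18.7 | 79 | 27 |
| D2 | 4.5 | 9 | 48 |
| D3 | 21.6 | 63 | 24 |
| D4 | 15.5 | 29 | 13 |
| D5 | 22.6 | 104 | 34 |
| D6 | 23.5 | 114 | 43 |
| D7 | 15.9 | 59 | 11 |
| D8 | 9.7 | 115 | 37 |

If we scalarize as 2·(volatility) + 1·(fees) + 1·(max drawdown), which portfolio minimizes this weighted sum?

D2

D1: 2·18.7 + 1·79 + 1·27 = 143.4
D2: 2·4.5 + 1·9 + 1·48 = 66.0
D3: 2·21.6 + 1·63 + 1·24 = 130.2
D4: 2·15.5 + 1·29 + 1·13 = 73.0
D5: 2·22.6 + 1·104 + 1·34 = 183.2
D6: 2·23.5 + 1·114 + 1·43 = 204.0
D7: 2·15.9 + 1·59 + 1·11 = 101.8
D8: 2·9.7 + 1·115 + 1·37 = 171.4
Lowest: D2 at 66.0.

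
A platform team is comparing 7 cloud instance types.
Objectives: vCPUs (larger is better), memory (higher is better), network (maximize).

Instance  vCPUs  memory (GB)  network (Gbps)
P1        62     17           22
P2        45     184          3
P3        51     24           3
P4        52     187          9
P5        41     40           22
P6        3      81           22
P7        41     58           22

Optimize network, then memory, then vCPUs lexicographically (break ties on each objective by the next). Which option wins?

P6

First maximize network: best is 22, kept {P1, P5, P6, P7}.
Then maximize memory: best is 81, kept {P6}.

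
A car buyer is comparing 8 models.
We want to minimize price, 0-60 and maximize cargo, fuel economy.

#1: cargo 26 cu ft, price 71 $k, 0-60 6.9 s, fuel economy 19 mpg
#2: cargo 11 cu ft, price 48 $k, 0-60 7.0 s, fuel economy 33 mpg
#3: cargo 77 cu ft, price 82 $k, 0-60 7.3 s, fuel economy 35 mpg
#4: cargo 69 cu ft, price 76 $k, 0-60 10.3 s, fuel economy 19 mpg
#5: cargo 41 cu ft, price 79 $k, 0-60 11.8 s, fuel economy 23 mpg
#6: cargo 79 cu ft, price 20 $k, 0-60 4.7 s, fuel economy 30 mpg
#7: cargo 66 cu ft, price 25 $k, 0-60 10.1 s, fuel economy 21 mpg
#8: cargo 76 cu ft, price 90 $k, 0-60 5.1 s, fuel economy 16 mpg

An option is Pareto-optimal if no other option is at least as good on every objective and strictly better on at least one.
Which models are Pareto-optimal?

#1: dominated by #6 (cargo 79≥26, price 20≤71, 0-60 4.7≤6.9, fuel economy 30≥19).
#2: not dominated.
#3: not dominated (best fuel economy).
#4: dominated by #6 (cargo 79≥69, price 20≤76, 0-60 4.7≤10.3, fuel economy 30≥19).
#5: dominated by #6 (cargo 79≥41, price 20≤79, 0-60 4.7≤11.8, fuel economy 30≥23).
#6: not dominated (best cargo).
#7: dominated by #6 (cargo 79≥66, price 20≤25, 0-60 4.7≤10.1, fuel economy 30≥21).
#8: dominated by #6 (cargo 79≥76, price 20≤90, 0-60 4.7≤5.1, fuel economy 30≥16).

#2, #3, #6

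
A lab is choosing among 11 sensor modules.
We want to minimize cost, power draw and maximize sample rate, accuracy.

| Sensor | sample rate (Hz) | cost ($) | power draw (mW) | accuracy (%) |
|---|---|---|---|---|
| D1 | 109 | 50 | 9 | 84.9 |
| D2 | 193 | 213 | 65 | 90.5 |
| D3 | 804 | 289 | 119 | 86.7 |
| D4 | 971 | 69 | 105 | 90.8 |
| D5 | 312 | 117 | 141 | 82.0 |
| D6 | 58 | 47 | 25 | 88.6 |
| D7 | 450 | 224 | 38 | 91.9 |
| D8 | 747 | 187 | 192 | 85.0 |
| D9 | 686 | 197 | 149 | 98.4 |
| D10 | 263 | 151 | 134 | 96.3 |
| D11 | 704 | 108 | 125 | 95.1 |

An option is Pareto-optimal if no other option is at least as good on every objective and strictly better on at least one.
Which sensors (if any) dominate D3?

D4: sample rate 971≥804, cost 69≤289, power draw 105≤119, accuracy 90.8≥86.7 — dominates D3.
Others (D1, D2, D5, D6, D7, D8, D9, D10, D11) are each worse than D3 on at least one objective.

D4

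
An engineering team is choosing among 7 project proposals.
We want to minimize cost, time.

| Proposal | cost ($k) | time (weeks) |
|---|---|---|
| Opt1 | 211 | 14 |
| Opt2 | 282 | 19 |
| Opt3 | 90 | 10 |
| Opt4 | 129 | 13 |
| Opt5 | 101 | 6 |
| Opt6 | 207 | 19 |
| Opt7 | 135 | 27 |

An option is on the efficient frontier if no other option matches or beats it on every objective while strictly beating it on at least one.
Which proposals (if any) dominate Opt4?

Opt3, Opt5

Opt3: cost 90≤129, time 10≤13 — dominates Opt4.
Opt5: cost 101≤129, time 6≤13 — dominates Opt4.
Others (Opt1, Opt2, Opt6, Opt7) are each worse than Opt4 on at least one objective.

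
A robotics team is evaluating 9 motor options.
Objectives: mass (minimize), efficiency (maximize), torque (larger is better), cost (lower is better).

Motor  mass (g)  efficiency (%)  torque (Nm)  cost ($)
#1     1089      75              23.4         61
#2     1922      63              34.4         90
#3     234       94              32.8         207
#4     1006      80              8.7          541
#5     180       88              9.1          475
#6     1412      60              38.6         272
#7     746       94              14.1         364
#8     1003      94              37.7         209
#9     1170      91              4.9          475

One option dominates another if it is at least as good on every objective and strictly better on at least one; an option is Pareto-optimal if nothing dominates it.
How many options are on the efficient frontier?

6

#1: not dominated (best cost).
#2: not dominated.
#3: not dominated.
#4: dominated by #3 (mass 234≤1006, efficiency 94≥80, torque 32.8≥8.7, cost 207≤541).
#5: not dominated (best mass).
#6: not dominated (best torque).
#7: dominated by #3 (mass 234≤746, efficiency 94≥94, torque 32.8≥14.1, cost 207≤364).
#8: not dominated.
#9: dominated by #3 (mass 234≤1170, efficiency 94≥91, torque 32.8≥4.9, cost 207≤475).
Pareto-optimal: #1, #2, #3, #5, #6, #8 → 6.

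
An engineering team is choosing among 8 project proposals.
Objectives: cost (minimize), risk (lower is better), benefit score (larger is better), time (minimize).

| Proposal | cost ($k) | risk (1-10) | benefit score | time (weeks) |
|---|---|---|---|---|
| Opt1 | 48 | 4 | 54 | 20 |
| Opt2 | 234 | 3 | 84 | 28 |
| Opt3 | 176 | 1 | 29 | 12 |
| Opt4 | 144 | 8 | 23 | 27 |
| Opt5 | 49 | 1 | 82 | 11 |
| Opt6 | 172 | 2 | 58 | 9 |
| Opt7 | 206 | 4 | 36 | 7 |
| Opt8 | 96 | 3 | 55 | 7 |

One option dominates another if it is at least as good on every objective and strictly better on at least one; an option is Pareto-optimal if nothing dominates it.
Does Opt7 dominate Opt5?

Opt7 vs Opt5: Opt7 is worse on cost (206 vs 49), so it does not dominate Opt5.

No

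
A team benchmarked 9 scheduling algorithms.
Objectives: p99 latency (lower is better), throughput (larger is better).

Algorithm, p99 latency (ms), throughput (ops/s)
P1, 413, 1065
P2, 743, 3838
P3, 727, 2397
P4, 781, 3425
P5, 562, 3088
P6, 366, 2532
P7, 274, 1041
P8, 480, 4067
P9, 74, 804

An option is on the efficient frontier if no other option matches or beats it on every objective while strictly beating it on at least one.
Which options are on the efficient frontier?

P1: dominated by P6 (p99 latency 366≤413, throughput 2532≥1065).
P2: dominated by P8 (p99 latency 480≤743, throughput 4067≥3838).
P3: dominated by P5 (p99 latency 562≤727, throughput 3088≥2397).
P4: dominated by P2 (p99 latency 743≤781, throughput 3838≥3425).
P5: dominated by P8 (p99 latency 480≤562, throughput 4067≥3088).
P6: not dominated.
P7: not dominated.
P8: not dominated (best throughput).
P9: not dominated (best p99 latency).

P6, P7, P8, P9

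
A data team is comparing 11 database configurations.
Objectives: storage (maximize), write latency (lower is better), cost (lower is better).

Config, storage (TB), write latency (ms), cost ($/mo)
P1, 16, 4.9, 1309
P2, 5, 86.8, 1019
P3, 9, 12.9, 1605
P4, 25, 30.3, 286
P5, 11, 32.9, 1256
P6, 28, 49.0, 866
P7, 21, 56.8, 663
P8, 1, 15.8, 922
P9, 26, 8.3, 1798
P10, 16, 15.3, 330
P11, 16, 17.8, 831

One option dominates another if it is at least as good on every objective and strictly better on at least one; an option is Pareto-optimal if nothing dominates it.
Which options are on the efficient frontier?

P1, P4, P6, P9, P10

P1: not dominated (best write latency).
P2: dominated by P4 (storage 25≥5, write latency 30.3≤86.8, cost 286≤1019).
P3: dominated by P1 (storage 16≥9, write latency 4.9≤12.9, cost 1309≤1605).
P4: not dominated (best cost).
P5: dominated by P4 (storage 25≥11, write latency 30.3≤32.9, cost 286≤1256).
P6: not dominated (best storage).
P7: dominated by P4 (storage 25≥21, write latency 30.3≤56.8, cost 286≤663).
P8: dominated by P10 (storage 16≥1, write latency 15.3≤15.8, cost 330≤922).
P9: not dominated.
P10: not dominated.
P11: dominated by P10 (storage 16≥16, write latency 15.3≤17.8, cost 330≤831).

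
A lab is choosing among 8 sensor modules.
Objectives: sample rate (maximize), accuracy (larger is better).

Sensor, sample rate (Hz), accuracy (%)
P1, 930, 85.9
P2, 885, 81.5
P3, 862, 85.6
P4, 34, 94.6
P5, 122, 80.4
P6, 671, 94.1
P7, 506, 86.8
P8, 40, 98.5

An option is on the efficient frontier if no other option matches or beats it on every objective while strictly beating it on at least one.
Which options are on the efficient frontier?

P1: not dominated (best sample rate).
P2: dominated by P1 (sample rate 930≥885, accuracy 85.9≥81.5).
P3: dominated by P1 (sample rate 930≥862, accuracy 85.9≥85.6).
P4: dominated by P8 (sample rate 40≥34, accuracy 98.5≥94.6).
P5: dominated by P1 (sample rate 930≥122, accuracy 85.9≥80.4).
P6: not dominated.
P7: dominated by P6 (sample rate 671≥506, accuracy 94.1≥86.8).
P8: not dominated (best accuracy).

P1, P6, P8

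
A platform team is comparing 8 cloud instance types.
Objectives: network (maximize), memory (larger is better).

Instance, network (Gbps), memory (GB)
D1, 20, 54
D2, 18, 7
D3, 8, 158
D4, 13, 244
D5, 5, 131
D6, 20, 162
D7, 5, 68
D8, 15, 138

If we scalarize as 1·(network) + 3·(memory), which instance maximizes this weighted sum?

D4

D1: 1·20 + 3·54 = 182
D2: 1·18 + 3·7 = 39
D3: 1·8 + 3·158 = 482
D4: 1·13 + 3·244 = 745
D5: 1·5 + 3·131 = 398
D6: 1·20 + 3·162 = 506
D7: 1·5 + 3·68 = 209
D8: 1·15 + 3·138 = 429
Highest: D4 at 745.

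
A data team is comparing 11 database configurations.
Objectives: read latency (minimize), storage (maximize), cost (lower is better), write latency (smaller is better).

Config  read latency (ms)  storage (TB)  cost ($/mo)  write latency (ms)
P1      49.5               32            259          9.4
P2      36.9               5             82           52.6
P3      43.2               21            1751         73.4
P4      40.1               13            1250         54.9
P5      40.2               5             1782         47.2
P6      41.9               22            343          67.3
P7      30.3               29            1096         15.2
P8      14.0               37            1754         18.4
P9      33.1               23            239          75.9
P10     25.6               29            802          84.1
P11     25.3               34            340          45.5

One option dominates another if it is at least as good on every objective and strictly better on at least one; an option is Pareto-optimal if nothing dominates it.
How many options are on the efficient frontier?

6

P1: not dominated (best write latency).
P2: not dominated (best cost).
P3: dominated by P6 (read latency 41.9≤43.2, storage 22≥21, cost 343≤1751, write latency 67.3≤73.4).
P4: dominated by P7 (read latency 30.3≤40.1, storage 29≥13, cost 1096≤1250, write latency 15.2≤54.9).
P5: dominated by P7 (read latency 30.3≤40.2, storage 29≥5, cost 1096≤1782, write latency 15.2≤47.2).
P6: dominated by P11 (read latency 25.3≤41.9, storage 34≥22, cost 340≤343, write latency 45.5≤67.3).
P7: not dominated.
P8: not dominated (best read latency).
P9: not dominated.
P10: dominated by P11 (read latency 25.3≤25.6, storage 34≥29, cost 340≤802, write latency 45.5≤84.1).
P11: not dominated.
Pareto-optimal: P1, P2, P7, P8, P9, P11 → 6.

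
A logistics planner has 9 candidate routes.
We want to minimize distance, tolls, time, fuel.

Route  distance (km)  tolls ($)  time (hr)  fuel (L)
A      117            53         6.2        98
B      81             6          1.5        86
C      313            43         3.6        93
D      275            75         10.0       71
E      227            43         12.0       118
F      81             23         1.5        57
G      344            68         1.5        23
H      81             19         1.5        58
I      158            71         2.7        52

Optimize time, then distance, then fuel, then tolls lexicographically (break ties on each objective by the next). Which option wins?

First minimize time: best is 1.5, kept {B, F, G, H}.
Then minimize distance: best is 81, kept {B, F, H}.
Then minimize fuel: best is 57, kept {F}.

F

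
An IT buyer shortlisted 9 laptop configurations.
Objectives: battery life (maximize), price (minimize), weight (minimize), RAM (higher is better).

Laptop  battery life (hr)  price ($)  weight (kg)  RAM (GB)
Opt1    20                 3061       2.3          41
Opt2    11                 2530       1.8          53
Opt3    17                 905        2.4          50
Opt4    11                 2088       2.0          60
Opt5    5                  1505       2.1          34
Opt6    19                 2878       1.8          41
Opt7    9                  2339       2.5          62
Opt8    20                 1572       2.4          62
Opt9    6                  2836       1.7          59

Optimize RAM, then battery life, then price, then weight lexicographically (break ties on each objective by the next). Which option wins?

Opt8

First maximize RAM: best is 62, kept {Opt7, Opt8}.
Then maximize battery life: best is 20, kept {Opt8}.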